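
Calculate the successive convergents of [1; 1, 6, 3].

1/1, 2/1, 13/7, 41/22

Using the convergent recurrence p_i = a_i*p_{i-1} + p_{i-2}, q_i = a_i*q_{i-1} + q_{i-2} with p_{-2}=0, p_{-1}=1, q_{-2}=1, q_{-1}=0:
  i=0: a_0=1, p_0 = 1*1 + 0 = 1, q_0 = 1*0 + 1 = 1.
  i=1: a_1=1, p_1 = 1*1 + 1 = 2, q_1 = 1*1 + 0 = 1.
  i=2: a_2=6, p_2 = 6*2 + 1 = 13, q_2 = 6*1 + 1 = 7.
  i=3: a_3=3, p_3 = 3*13 + 2 = 41, q_3 = 3*7 + 1 = 22.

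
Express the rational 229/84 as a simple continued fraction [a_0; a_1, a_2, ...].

[2; 1, 2, 1, 1, 1, 7]

Run the Euclidean algorithm on 229 and 84; the successive quotients are the partial quotients a_0, a_1, ... (each step inverts the fractional part left over by the previous one):
  229 = 2*84 + 61, so a_0 = 2.
  84 = 1*61 + 23, so a_1 = 1.
  61 = 2*23 + 15, so a_2 = 2.
  23 = 1*15 + 8, so a_3 = 1.
  15 = 1*8 + 7, so a_4 = 1.
  8 = 1*7 + 1, so a_5 = 1.
  7 = 7*1 + 0, so a_6 = 7.
The remainder reaches 0 after 7 divisions, so the expansion has 7 partial quotients, read off in order.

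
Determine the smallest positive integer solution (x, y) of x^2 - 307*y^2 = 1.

(x, y) = (88529282, 5052633)

First expand sqrt(307) as a continued fraction. With x_i = (sqrt(307) + m_i)/d_i and (m_0, d_0) = (0, 1): a_0 = floor(sqrt(307)) = 17, since 17^2 = 289 <= 307 < 324 = 18^2.
Iterate m_{i+1} = d_i*a_i - m_i, d_{i+1} = (307 - m_{i+1}^2)/d_i, a_{i+1} = floor((a_0 + m_{i+1})/d_{i+1}):
  m_1 = 1*17 - 0 = 17, d_1 = (307 - 17^2)/1 = 18/1 = 18, a_1 = floor((17 + 17)/18) = 1.
  m_2 = 18*1 - 17 = 1, d_2 = (307 - 1^2)/18 = 306/18 = 17, a_2 = floor((17 + 1)/17) = 1.
  m_3 = 17*1 - 1 = 16, d_3 = (307 - 16^2)/17 = 51/17 = 3, a_3 = floor((17 + 16)/3) = 11.
  m_4 = 3*11 - 16 = 17, d_4 = (307 - 17^2)/3 = 18/3 = 6, a_4 = floor((17 + 17)/6) = 5.
  m_5 = 6*5 - 17 = 13, d_5 = (307 - 13^2)/6 = 138/6 = 23, a_5 = floor((17 + 13)/23) = 1.
  m_6 = 23*1 - 13 = 10, d_6 = (307 - 10^2)/23 = 207/23 = 9, a_6 = floor((17 + 10)/9) = 3.
  m_7 = 9*3 - 10 = 17, d_7 = (307 - 17^2)/9 = 18/9 = 2, a_7 = floor((17 + 17)/2) = 17.
  m_8 = 2*17 - 17 = 17, d_8 = (307 - 17^2)/2 = 18/2 = 9, a_8 = floor((17 + 17)/9) = 3.
  m_9 = 9*3 - 17 = 10, d_9 = (307 - 10^2)/9 = 207/9 = 23, a_9 = floor((17 + 10)/23) = 1.
  m_10 = 23*1 - 10 = 13, d_10 = (307 - 13^2)/23 = 138/23 = 6, a_10 = floor((17 + 13)/6) = 5.
  m_11 = 6*5 - 13 = 17, d_11 = (307 - 17^2)/6 = 18/6 = 3, a_11 = floor((17 + 17)/3) = 11.
  m_12 = 3*11 - 17 = 16, d_12 = (307 - 16^2)/3 = 51/3 = 17, a_12 = floor((17 + 16)/17) = 1.
  m_13 = 17*1 - 16 = 1, d_13 = (307 - 1^2)/17 = 306/17 = 18, a_13 = floor((17 + 1)/18) = 1.
  m_14 = 18*1 - 1 = 17, d_14 = (307 - 17^2)/18 = 18/18 = 1, a_14 = floor((17 + 17)/1) = 34.
  m_15 = 1*34 - 17 = 17, d_15 = (307 - 17^2)/1 = 18/1 = 18: (m_15, d_15) = (m_1, d_1) = (17, 18), so from here the quotients repeat a_1, ..., a_14; the period length is 14.
So sqrt(307) = [17; (1, 1, 11, 5, 1, 3, 17, 3, 1, 5, 11, 1, 1, 34)] with period length k = 14.
k is even, so the fundamental solution of x^2 - 307y^2 = 1 is (p_{k-1}, q_{k-1}) = (p_13, q_13); compute convergents through index 13.
Convergents (p_i = a_i*p_{i-1} + p_{i-2}, q_i = a_i*q_{i-1} + q_{i-2} with p_{-2}=0, p_{-1}=1, q_{-2}=1, q_{-1}=0):
  i=0: a_0=17, p_0 = 17*1 + 0 = 17, q_0 = 17*0 + 1 = 1.
  i=1: a_1=1, p_1 = 1*17 + 1 = 18, q_1 = 1*1 + 0 = 1.
  i=2: a_2=1, p_2 = 1*18 + 17 = 35, q_2 = 1*1 + 1 = 2.
  i=3: a_3=11, p_3 = 11*35 + 18 = 403, q_3 = 11*2 + 1 = 23.
  i=4: a_4=5, p_4 = 5*403 + 35 = 2050, q_4 = 5*23 + 2 = 117.
  i=5: a_5=1, p_5 = 1*2050 + 403 = 2453, q_5 = 1*117 + 23 = 140.
  i=6: a_6=3, p_6 = 3*2453 + 2050 = 9409, q_6 = 3*140 + 117 = 537.
  i=7: a_7=17, p_7 = 17*9409 + 2453 = 162406, q_7 = 17*537 + 140 = 9269.
  i=8: a_8=3, p_8 = 3*162406 + 9409 = 496627, q_8 = 3*9269 + 537 = 28344.
  i=9: a_9=1, p_9 = 1*496627 + 162406 = 659033, q_9 = 1*28344 + 9269 = 37613.
  i=10: a_10=5, p_10 = 5*659033 + 496627 = 3791792, q_10 = 5*37613 + 28344 = 216409.
  i=11: a_11=11, p_11 = 11*3791792 + 659033 = 42368745, q_11 = 11*216409 + 37613 = 2418112.
  i=12: a_12=1, p_12 = 1*42368745 + 3791792 = 46160537, q_12 = 1*2418112 + 216409 = 2634521.
  i=13: a_13=1, p_13 = 1*46160537 + 42368745 = 88529282, q_13 = 1*2634521 + 2418112 = 5052633.
Check: 88529282^2 - 307*5052633^2 = 7837433771435524 - 7837433771435523 = 1, so (x, y) = (88529282, 5052633) solves the equation, and by the theorem it is the least positive solution.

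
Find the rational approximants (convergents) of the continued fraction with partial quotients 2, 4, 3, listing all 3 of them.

Using the convergent recurrence p_i = a_i*p_{i-1} + p_{i-2}, q_i = a_i*q_{i-1} + q_{i-2} with p_{-2}=0, p_{-1}=1, q_{-2}=1, q_{-1}=0:
  i=0: a_0=2, p_0 = 2*1 + 0 = 2, q_0 = 2*0 + 1 = 1.
  i=1: a_1=4, p_1 = 4*2 + 1 = 9, q_1 = 4*1 + 0 = 4.
  i=2: a_2=3, p_2 = 3*9 + 2 = 29, q_2 = 3*4 + 1 = 13.

2/1, 9/4, 29/13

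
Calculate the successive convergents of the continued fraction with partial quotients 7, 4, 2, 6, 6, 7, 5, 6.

Using the convergent recurrence p_i = a_i*p_{i-1} + p_{i-2}, q_i = a_i*q_{i-1} + q_{i-2} with p_{-2}=0, p_{-1}=1, q_{-2}=1, q_{-1}=0:
  i=0: a_0=7, p_0 = 7*1 + 0 = 7, q_0 = 7*0 + 1 = 1.
  i=1: a_1=4, p_1 = 4*7 + 1 = 29, q_1 = 4*1 + 0 = 4.
  i=2: a_2=2, p_2 = 2*29 + 7 = 65, q_2 = 2*4 + 1 = 9.
  i=3: a_3=6, p_3 = 6*65 + 29 = 419, q_3 = 6*9 + 4 = 58.
  i=4: a_4=6, p_4 = 6*419 + 65 = 2579, q_4 = 6*58 + 9 = 357.
  i=5: a_5=7, p_5 = 7*2579 + 419 = 18472, q_5 = 7*357 + 58 = 2557.
  i=6: a_6=5, p_6 = 5*18472 + 2579 = 94939, q_6 = 5*2557 + 357 = 13142.
  i=7: a_7=6, p_7 = 6*94939 + 18472 = 588106, q_7 = 6*13142 + 2557 = 81409.

7/1, 29/4, 65/9, 419/58, 2579/357, 18472/2557, 94939/13142, 588106/81409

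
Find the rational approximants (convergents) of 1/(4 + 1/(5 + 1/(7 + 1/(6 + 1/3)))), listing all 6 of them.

0/1, 1/4, 5/21, 36/151, 221/927, 699/2932

Using the convergent recurrence p_i = a_i*p_{i-1} + p_{i-2}, q_i = a_i*q_{i-1} + q_{i-2} with p_{-2}=0, p_{-1}=1, q_{-2}=1, q_{-1}=0:
  i=0: a_0=0, p_0 = 0*1 + 0 = 0, q_0 = 0*0 + 1 = 1.
  i=1: a_1=4, p_1 = 4*0 + 1 = 1, q_1 = 4*1 + 0 = 4.
  i=2: a_2=5, p_2 = 5*1 + 0 = 5, q_2 = 5*4 + 1 = 21.
  i=3: a_3=7, p_3 = 7*5 + 1 = 36, q_3 = 7*21 + 4 = 151.
  i=4: a_4=6, p_4 = 6*36 + 5 = 221, q_4 = 6*151 + 21 = 927.
  i=5: a_5=3, p_5 = 3*221 + 36 = 699, q_5 = 3*927 + 151 = 2932.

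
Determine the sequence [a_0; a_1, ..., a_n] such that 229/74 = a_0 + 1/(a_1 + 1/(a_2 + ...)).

[3; 10, 1, 1, 3]

Run the Euclidean algorithm on 229 and 74; the successive quotients are the partial quotients a_0, a_1, ... (each step inverts the fractional part left over by the previous one):
  229 = 3*74 + 7, so a_0 = 3.
  74 = 10*7 + 4, so a_1 = 10.
  7 = 1*4 + 3, so a_2 = 1.
  4 = 1*3 + 1, so a_3 = 1.
  3 = 3*1 + 0, so a_4 = 3.
The remainder reaches 0 after 5 divisions, so the expansion has 5 partial quotients, read off in order.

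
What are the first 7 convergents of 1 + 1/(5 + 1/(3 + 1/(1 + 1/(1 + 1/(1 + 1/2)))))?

1/1, 6/5, 19/16, 25/21, 44/37, 69/58, 182/153

Using the convergent recurrence p_i = a_i*p_{i-1} + p_{i-2}, q_i = a_i*q_{i-1} + q_{i-2} with p_{-2}=0, p_{-1}=1, q_{-2}=1, q_{-1}=0:
  i=0: a_0=1, p_0 = 1*1 + 0 = 1, q_0 = 1*0 + 1 = 1.
  i=1: a_1=5, p_1 = 5*1 + 1 = 6, q_1 = 5*1 + 0 = 5.
  i=2: a_2=3, p_2 = 3*6 + 1 = 19, q_2 = 3*5 + 1 = 16.
  i=3: a_3=1, p_3 = 1*19 + 6 = 25, q_3 = 1*16 + 5 = 21.
  i=4: a_4=1, p_4 = 1*25 + 19 = 44, q_4 = 1*21 + 16 = 37.
  i=5: a_5=1, p_5 = 1*44 + 25 = 69, q_5 = 1*37 + 21 = 58.
  i=6: a_6=2, p_6 = 2*69 + 44 = 182, q_6 = 2*58 + 37 = 153.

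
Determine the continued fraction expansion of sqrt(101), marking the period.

[10; (20)]

Write x_i = (sqrt(101) + m_i)/d_i with (m_0, d_0) = (0, 1). a_0 = floor(sqrt(101)) = 10, since 10^2 = 100 <= 101 < 121 = 11^2.
Iterate m_{i+1} = d_i*a_i - m_i, d_{i+1} = (101 - m_{i+1}^2)/d_i, a_{i+1} = floor((a_0 + m_{i+1})/d_{i+1}):
  m_1 = 1*10 - 0 = 10, d_1 = (101 - 10^2)/1 = 1/1 = 1, a_1 = floor((10 + 10)/1) = 20.
  m_2 = 1*20 - 10 = 10, d_2 = (101 - 10^2)/1 = 1/1 = 1: (m_2, d_2) = (m_1, d_1) = (10, 1), so from here the quotient a_1 repeats; the period length is 1.
Hence the expansion of sqrt(101) is a_0 = 10 followed by the repeating block 20 (period 1).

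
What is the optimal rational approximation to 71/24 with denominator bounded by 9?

Expand x = 71/24 as a continued fraction with the Euclidean algorithm:
  71 = 2*24 + 23, so a_0 = 2.
  24 = 1*23 + 1, so a_1 = 1.
  23 = 23*1 + 0, so a_2 = 23.
so x = [2; 1, 23].
Convergents (p_i = a_i*p_{i-1} + p_{i-2}, q_i = a_i*q_{i-1} + q_{i-2} with p_{-2}=0, p_{-1}=1, q_{-2}=1, q_{-1}=0), until the denominator exceeds 9:
  i=0: a_0=2, p_0 = 2*1 + 0 = 2, q_0 = 2*0 + 1 = 1.
  i=1: a_1=1, p_1 = 1*2 + 1 = 3, q_1 = 1*1 + 0 = 1.
  i=2: a_2=23, p_2 = 23*3 + 2 = 71, q_2 = 23*1 + 1 = 24.
q_2 = 24 > 9, so the last convergent with denominator <= 9 is p_1/q_1 = 3/1.
The closest fraction with denominator <= 9 is either p_1/q_1 or the intermediate fraction (k*p_1 + p_0)/(k*q_1 + q_0) with the largest k >= 1 whose denominator stays <= 9; these approach x as k grows, and every other convergent or intermediate fraction in range is farther away.
Largest k: floor((9 - q_0)/q_1) = floor((9 - 1)/1) = 8.
That gives (8*3 + 2)/(8*1 + 1) = 26/9.
Compare the errors: |x - 3/1| = |71*1 - 3*24|/(24*1) = 1/24, and |x - 26/9| = |71*9 - 26*24|/(24*9) = 15/216.
Cross-multiplying, 1*216 = 216 < 360 = 15*24, so 1/24 is smaller: the convergent 3/1 is closer to x than 26/9.

3/1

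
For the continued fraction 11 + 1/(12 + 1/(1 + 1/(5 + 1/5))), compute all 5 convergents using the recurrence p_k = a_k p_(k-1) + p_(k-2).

Using the convergent recurrence p_i = a_i*p_{i-1} + p_{i-2}, q_i = a_i*q_{i-1} + q_{i-2} with p_{-2}=0, p_{-1}=1, q_{-2}=1, q_{-1}=0:
  i=0: a_0=11, p_0 = 11*1 + 0 = 11, q_0 = 11*0 + 1 = 1.
  i=1: a_1=12, p_1 = 12*11 + 1 = 133, q_1 = 12*1 + 0 = 12.
  i=2: a_2=1, p_2 = 1*133 + 11 = 144, q_2 = 1*12 + 1 = 13.
  i=3: a_3=5, p_3 = 5*144 + 133 = 853, q_3 = 5*13 + 12 = 77.
  i=4: a_4=5, p_4 = 5*853 + 144 = 4409, q_4 = 5*77 + 13 = 398.

11/1, 133/12, 144/13, 853/77, 4409/398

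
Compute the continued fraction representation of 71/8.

[8; 1, 7]

Run the Euclidean algorithm on 71 and 8; the successive quotients are the partial quotients a_0, a_1, ... (each step inverts the fractional part left over by the previous one):
  71 = 8*8 + 7, so a_0 = 8.
  8 = 1*7 + 1, so a_1 = 1.
  7 = 7*1 + 0, so a_2 = 7.
The remainder reaches 0 after 3 divisions, so the expansion has 3 partial quotients, read off in order.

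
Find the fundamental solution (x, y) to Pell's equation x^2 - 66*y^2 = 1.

First expand sqrt(66) as a continued fraction. With x_i = (sqrt(66) + m_i)/d_i and (m_0, d_0) = (0, 1): a_0 = floor(sqrt(66)) = 8, since 8^2 = 64 <= 66 < 81 = 9^2.
Iterate m_{i+1} = d_i*a_i - m_i, d_{i+1} = (66 - m_{i+1}^2)/d_i, a_{i+1} = floor((a_0 + m_{i+1})/d_{i+1}):
  m_1 = 1*8 - 0 = 8, d_1 = (66 - 8^2)/1 = 2/1 = 2, a_1 = floor((8 + 8)/2) = 8.
  m_2 = 2*8 - 8 = 8, d_2 = (66 - 8^2)/2 = 2/2 = 1, a_2 = floor((8 + 8)/1) = 16.
  m_3 = 1*16 - 8 = 8, d_3 = (66 - 8^2)/1 = 2/1 = 2: (m_3, d_3) = (m_1, d_1) = (8, 2), so from here the quotients repeat a_1, a_2; the period length is 2.
So sqrt(66) = [8; (8, 16)] with period length k = 2.
k is even, so the fundamental solution of x^2 - 66y^2 = 1 is (p_{k-1}, q_{k-1}) = (p_1, q_1); compute convergents through index 1.
Convergents (p_i = a_i*p_{i-1} + p_{i-2}, q_i = a_i*q_{i-1} + q_{i-2} with p_{-2}=0, p_{-1}=1, q_{-2}=1, q_{-1}=0):
  i=0: a_0=8, p_0 = 8*1 + 0 = 8, q_0 = 8*0 + 1 = 1.
  i=1: a_1=8, p_1 = 8*8 + 1 = 65, q_1 = 8*1 + 0 = 8.
Check: 65^2 - 66*8^2 = 4225 - 4224 = 1, so (x, y) = (65, 8) solves the equation, and by the theorem it is the least positive solution.

(x, y) = (65, 8)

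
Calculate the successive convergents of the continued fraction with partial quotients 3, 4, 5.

Using the convergent recurrence p_i = a_i*p_{i-1} + p_{i-2}, q_i = a_i*q_{i-1} + q_{i-2} with p_{-2}=0, p_{-1}=1, q_{-2}=1, q_{-1}=0:
  i=0: a_0=3, p_0 = 3*1 + 0 = 3, q_0 = 3*0 + 1 = 1.
  i=1: a_1=4, p_1 = 4*3 + 1 = 13, q_1 = 4*1 + 0 = 4.
  i=2: a_2=5, p_2 = 5*13 + 3 = 68, q_2 = 5*4 + 1 = 21.

3/1, 13/4, 68/21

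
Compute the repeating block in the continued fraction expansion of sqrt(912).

[30; (5, 60)]

Write x_i = (sqrt(912) + m_i)/d_i with (m_0, d_0) = (0, 1). a_0 = floor(sqrt(912)) = 30, since 30^2 = 900 <= 912 < 961 = 31^2.
Iterate m_{i+1} = d_i*a_i - m_i, d_{i+1} = (912 - m_{i+1}^2)/d_i, a_{i+1} = floor((a_0 + m_{i+1})/d_{i+1}):
  m_1 = 1*30 - 0 = 30, d_1 = (912 - 30^2)/1 = 12/1 = 12, a_1 = floor((30 + 30)/12) = 5.
  m_2 = 12*5 - 30 = 30, d_2 = (912 - 30^2)/12 = 12/12 = 1, a_2 = floor((30 + 30)/1) = 60.
  m_3 = 1*60 - 30 = 30, d_3 = (912 - 30^2)/1 = 12/1 = 12: (m_3, d_3) = (m_1, d_1) = (30, 12), so from here the quotients repeat a_1, a_2; the period length is 2.
Hence the expansion of sqrt(912) is a_0 = 30 followed by the repeating block 5, 60 (period 2).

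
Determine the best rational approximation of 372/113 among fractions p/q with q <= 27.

Expand x = 372/113 as a continued fraction with the Euclidean algorithm:
  372 = 3*113 + 33, so a_0 = 3.
  113 = 3*33 + 14, so a_1 = 3.
  33 = 2*14 + 5, so a_2 = 2.
  14 = 2*5 + 4, so a_3 = 2.
  5 = 1*4 + 1, so a_4 = 1.
  4 = 4*1 + 0, so a_5 = 4.
so x = [3; 3, 2, 2, 1, 4].
Convergents (p_i = a_i*p_{i-1} + p_{i-2}, q_i = a_i*q_{i-1} + q_{i-2} with p_{-2}=0, p_{-1}=1, q_{-2}=1, q_{-1}=0), until the denominator exceeds 27:
  i=0: a_0=3, p_0 = 3*1 + 0 = 3, q_0 = 3*0 + 1 = 1.
  i=1: a_1=3, p_1 = 3*3 + 1 = 10, q_1 = 3*1 + 0 = 3.
  i=2: a_2=2, p_2 = 2*10 + 3 = 23, q_2 = 2*3 + 1 = 7.
  i=3: a_3=2, p_3 = 2*23 + 10 = 56, q_3 = 2*7 + 3 = 17.
  i=4: a_4=1, p_4 = 1*56 + 23 = 79, q_4 = 1*17 + 7 = 24.
  i=5: a_5=4, p_5 = 4*79 + 56 = 372, q_5 = 4*24 + 17 = 113.
q_5 = 113 > 27, so the last convergent with denominator <= 27 is p_4/q_4 = 79/24.
The closest fraction with denominator <= 27 is either p_4/q_4 or the intermediate fraction (k*p_4 + p_3)/(k*q_4 + q_3) with the largest k >= 1 whose denominator stays <= 27; these approach x as k grows, and every other convergent or intermediate fraction in range is farther away.
Largest k: floor((27 - q_3)/q_4) = floor((27 - 17)/24) = 0.
Since k = 0, no intermediate fraction beyond p_4/q_4 has denominator <= 27, so the convergent 79/24 is the closest (its error is |372*24 - 79*113|/(113*24) = 1/2712).

79/24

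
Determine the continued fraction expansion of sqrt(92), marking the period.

[9; (1, 1, 2, 4, 2, 1, 1, 18)]

Write x_i = (sqrt(92) + m_i)/d_i with (m_0, d_0) = (0, 1). a_0 = floor(sqrt(92)) = 9, since 9^2 = 81 <= 92 < 100 = 10^2.
Iterate m_{i+1} = d_i*a_i - m_i, d_{i+1} = (92 - m_{i+1}^2)/d_i, a_{i+1} = floor((a_0 + m_{i+1})/d_{i+1}):
  m_1 = 1*9 - 0 = 9, d_1 = (92 - 9^2)/1 = 11/1 = 11, a_1 = floor((9 + 9)/11) = 1.
  m_2 = 11*1 - 9 = 2, d_2 = (92 - 2^2)/11 = 88/11 = 8, a_2 = floor((9 + 2)/8) = 1.
  m_3 = 8*1 - 2 = 6, d_3 = (92 - 6^2)/8 = 56/8 = 7, a_3 = floor((9 + 6)/7) = 2.
  m_4 = 7*2 - 6 = 8, d_4 = (92 - 8^2)/7 = 28/7 = 4, a_4 = floor((9 + 8)/4) = 4.
  m_5 = 4*4 - 8 = 8, d_5 = (92 - 8^2)/4 = 28/4 = 7, a_5 = floor((9 + 8)/7) = 2.
  m_6 = 7*2 - 8 = 6, d_6 = (92 - 6^2)/7 = 56/7 = 8, a_6 = floor((9 + 6)/8) = 1.
  m_7 = 8*1 - 6 = 2, d_7 = (92 - 2^2)/8 = 88/8 = 11, a_7 = floor((9 + 2)/11) = 1.
  m_8 = 11*1 - 2 = 9, d_8 = (92 - 9^2)/11 = 11/11 = 1, a_8 = floor((9 + 9)/1) = 18.
  m_9 = 1*18 - 9 = 9, d_9 = (92 - 9^2)/1 = 11/1 = 11: (m_9, d_9) = (m_1, d_1) = (9, 11), so from here the quotients repeat a_1, ..., a_8; the period length is 8.
Hence the expansion of sqrt(92) is a_0 = 9 followed by the repeating block 1, 1, 2, 4, 2, 1, 1, 18 (period 8).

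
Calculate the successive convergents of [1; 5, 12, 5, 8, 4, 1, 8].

1/1, 6/5, 73/61, 371/310, 3041/2541, 12535/10474, 15576/13015, 137143/114594

Using the convergent recurrence p_i = a_i*p_{i-1} + p_{i-2}, q_i = a_i*q_{i-1} + q_{i-2} with p_{-2}=0, p_{-1}=1, q_{-2}=1, q_{-1}=0:
  i=0: a_0=1, p_0 = 1*1 + 0 = 1, q_0 = 1*0 + 1 = 1.
  i=1: a_1=5, p_1 = 5*1 + 1 = 6, q_1 = 5*1 + 0 = 5.
  i=2: a_2=12, p_2 = 12*6 + 1 = 73, q_2 = 12*5 + 1 = 61.
  i=3: a_3=5, p_3 = 5*73 + 6 = 371, q_3 = 5*61 + 5 = 310.
  i=4: a_4=8, p_4 = 8*371 + 73 = 3041, q_4 = 8*310 + 61 = 2541.
  i=5: a_5=4, p_5 = 4*3041 + 371 = 12535, q_5 = 4*2541 + 310 = 10474.
  i=6: a_6=1, p_6 = 1*12535 + 3041 = 15576, q_6 = 1*10474 + 2541 = 13015.
  i=7: a_7=8, p_7 = 8*15576 + 12535 = 137143, q_7 = 8*13015 + 10474 = 114594.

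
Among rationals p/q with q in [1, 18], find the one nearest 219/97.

9/4

Expand x = 219/97 as a continued fraction with the Euclidean algorithm:
  219 = 2*97 + 25, so a_0 = 2.
  97 = 3*25 + 22, so a_1 = 3.
  25 = 1*22 + 3, so a_2 = 1.
  22 = 7*3 + 1, so a_3 = 7.
  3 = 3*1 + 0, so a_4 = 3.
so x = [2; 3, 1, 7, 3].
Convergents (p_i = a_i*p_{i-1} + p_{i-2}, q_i = a_i*q_{i-1} + q_{i-2} with p_{-2}=0, p_{-1}=1, q_{-2}=1, q_{-1}=0), until the denominator exceeds 18:
  i=0: a_0=2, p_0 = 2*1 + 0 = 2, q_0 = 2*0 + 1 = 1.
  i=1: a_1=3, p_1 = 3*2 + 1 = 7, q_1 = 3*1 + 0 = 3.
  i=2: a_2=1, p_2 = 1*7 + 2 = 9, q_2 = 1*3 + 1 = 4.
  i=3: a_3=7, p_3 = 7*9 + 7 = 70, q_3 = 7*4 + 3 = 31.
q_3 = 31 > 18, so the last convergent with denominator <= 18 is p_2/q_2 = 9/4.
The closest fraction with denominator <= 18 is either p_2/q_2 or the intermediate fraction (k*p_2 + p_1)/(k*q_2 + q_1) with the largest k >= 1 whose denominator stays <= 18; these approach x as k grows, and every other convergent or intermediate fraction in range is farther away.
Largest k: floor((18 - q_1)/q_2) = floor((18 - 3)/4) = 3.
That gives (3*9 + 7)/(3*4 + 3) = 34/15.
Compare the errors: |x - 9/4| = |219*4 - 9*97|/(97*4) = 3/388, and |x - 34/15| = |219*15 - 34*97|/(97*15) = 13/1455.
Cross-multiplying, 3*1455 = 4365 < 5044 = 13*388, so 3/388 is smaller: the convergent 9/4 is closer to x than 34/15.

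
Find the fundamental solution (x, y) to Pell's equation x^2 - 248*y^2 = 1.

First expand sqrt(248) as a continued fraction. With x_i = (sqrt(248) + m_i)/d_i and (m_0, d_0) = (0, 1): a_0 = floor(sqrt(248)) = 15, since 15^2 = 225 <= 248 < 256 = 16^2.
Iterate m_{i+1} = d_i*a_i - m_i, d_{i+1} = (248 - m_{i+1}^2)/d_i, a_{i+1} = floor((a_0 + m_{i+1})/d_{i+1}):
  m_1 = 1*15 - 0 = 15, d_1 = (248 - 15^2)/1 = 23/1 = 23, a_1 = floor((15 + 15)/23) = 1.
  m_2 = 23*1 - 15 = 8, d_2 = (248 - 8^2)/23 = 184/23 = 8, a_2 = floor((15 + 8)/8) = 2.
  m_3 = 8*2 - 8 = 8, d_3 = (248 - 8^2)/8 = 184/8 = 23, a_3 = floor((15 + 8)/23) = 1.
  m_4 = 23*1 - 8 = 15, d_4 = (248 - 15^2)/23 = 23/23 = 1, a_4 = floor((15 + 15)/1) = 30.
  m_5 = 1*30 - 15 = 15, d_5 = (248 - 15^2)/1 = 23/1 = 23: (m_5, d_5) = (m_1, d_1) = (15, 23), so from here the quotients repeat a_1, ..., a_4; the period length is 4.
So sqrt(248) = [15; (1, 2, 1, 30)] with period length k = 4.
k is even, so the fundamental solution of x^2 - 248y^2 = 1 is (p_{k-1}, q_{k-1}) = (p_3, q_3); compute convergents through index 3.
Convergents (p_i = a_i*p_{i-1} + p_{i-2}, q_i = a_i*q_{i-1} + q_{i-2} with p_{-2}=0, p_{-1}=1, q_{-2}=1, q_{-1}=0):
  i=0: a_0=15, p_0 = 15*1 + 0 = 15, q_0 = 15*0 + 1 = 1.
  i=1: a_1=1, p_1 = 1*15 + 1 = 16, q_1 = 1*1 + 0 = 1.
  i=2: a_2=2, p_2 = 2*16 + 15 = 47, q_2 = 2*1 + 1 = 3.
  i=3: a_3=1, p_3 = 1*47 + 16 = 63, q_3 = 1*3 + 1 = 4.
Check: 63^2 - 248*4^2 = 3969 - 3968 = 1, so (x, y) = (63, 4) solves the equation, and by the theorem it is the least positive solution.

(x, y) = (63, 4)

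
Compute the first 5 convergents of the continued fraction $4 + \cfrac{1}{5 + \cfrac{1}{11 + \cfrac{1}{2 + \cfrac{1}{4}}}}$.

Using the convergent recurrence p_i = a_i*p_{i-1} + p_{i-2}, q_i = a_i*q_{i-1} + q_{i-2} with p_{-2}=0, p_{-1}=1, q_{-2}=1, q_{-1}=0:
  i=0: a_0=4, p_0 = 4*1 + 0 = 4, q_0 = 4*0 + 1 = 1.
  i=1: a_1=5, p_1 = 5*4 + 1 = 21, q_1 = 5*1 + 0 = 5.
  i=2: a_2=11, p_2 = 11*21 + 4 = 235, q_2 = 11*5 + 1 = 56.
  i=3: a_3=2, p_3 = 2*235 + 21 = 491, q_3 = 2*56 + 5 = 117.
  i=4: a_4=4, p_4 = 4*491 + 235 = 2199, q_4 = 4*117 + 56 = 524.

4/1, 21/5, 235/56, 491/117, 2199/524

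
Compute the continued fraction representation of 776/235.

Run the Euclidean algorithm on 776 and 235; the successive quotients are the partial quotients a_0, a_1, ... (each step inverts the fractional part left over by the previous one):
  776 = 3*235 + 71, so a_0 = 3.
  235 = 3*71 + 22, so a_1 = 3.
  71 = 3*22 + 5, so a_2 = 3.
  22 = 4*5 + 2, so a_3 = 4.
  5 = 2*2 + 1, so a_4 = 2.
  2 = 2*1 + 0, so a_5 = 2.
The remainder reaches 0 after 6 divisions, so the expansion has 6 partial quotients, read off in order.

[3; 3, 3, 4, 2, 2]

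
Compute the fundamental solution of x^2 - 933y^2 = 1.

(x, y) = (75263, 2464)

First expand sqrt(933) as a continued fraction. With x_i = (sqrt(933) + m_i)/d_i and (m_0, d_0) = (0, 1): a_0 = floor(sqrt(933)) = 30, since 30^2 = 900 <= 933 < 961 = 31^2.
Iterate m_{i+1} = d_i*a_i - m_i, d_{i+1} = (933 - m_{i+1}^2)/d_i, a_{i+1} = floor((a_0 + m_{i+1})/d_{i+1}):
  m_1 = 1*30 - 0 = 30, d_1 = (933 - 30^2)/1 = 33/1 = 33, a_1 = floor((30 + 30)/33) = 1.
  m_2 = 33*1 - 30 = 3, d_2 = (933 - 3^2)/33 = 924/33 = 28, a_2 = floor((30 + 3)/28) = 1.
  m_3 = 28*1 - 3 = 25, d_3 = (933 - 25^2)/28 = 308/28 = 11, a_3 = floor((30 + 25)/11) = 5.
  m_4 = 11*5 - 25 = 30, d_4 = (933 - 30^2)/11 = 33/11 = 3, a_4 = floor((30 + 30)/3) = 20.
  m_5 = 3*20 - 30 = 30, d_5 = (933 - 30^2)/3 = 33/3 = 11, a_5 = floor((30 + 30)/11) = 5.
  m_6 = 11*5 - 30 = 25, d_6 = (933 - 25^2)/11 = 308/11 = 28, a_6 = floor((30 + 25)/28) = 1.
  m_7 = 28*1 - 25 = 3, d_7 = (933 - 3^2)/28 = 924/28 = 33, a_7 = floor((30 + 3)/33) = 1.
  m_8 = 33*1 - 3 = 30, d_8 = (933 - 30^2)/33 = 33/33 = 1, a_8 = floor((30 + 30)/1) = 60.
  m_9 = 1*60 - 30 = 30, d_9 = (933 - 30^2)/1 = 33/1 = 33: (m_9, d_9) = (m_1, d_1) = (30, 33), so from here the quotients repeat a_1, ..., a_8; the period length is 8.
So sqrt(933) = [30; (1, 1, 5, 20, 5, 1, 1, 60)] with period length k = 8.
k is even, so the fundamental solution of x^2 - 933y^2 = 1 is (p_{k-1}, q_{k-1}) = (p_7, q_7); compute convergents through index 7.
Convergents (p_i = a_i*p_{i-1} + p_{i-2}, q_i = a_i*q_{i-1} + q_{i-2} with p_{-2}=0, p_{-1}=1, q_{-2}=1, q_{-1}=0):
  i=0: a_0=30, p_0 = 30*1 + 0 = 30, q_0 = 30*0 + 1 = 1.
  i=1: a_1=1, p_1 = 1*30 + 1 = 31, q_1 = 1*1 + 0 = 1.
  i=2: a_2=1, p_2 = 1*31 + 30 = 61, q_2 = 1*1 + 1 = 2.
  i=3: a_3=5, p_3 = 5*61 + 31 = 336, q_3 = 5*2 + 1 = 11.
  i=4: a_4=20, p_4 = 20*336 + 61 = 6781, q_4 = 20*11 + 2 = 222.
  i=5: a_5=5, p_5 = 5*6781 + 336 = 34241, q_5 = 5*222 + 11 = 1121.
  i=6: a_6=1, p_6 = 1*34241 + 6781 = 41022, q_6 = 1*1121 + 222 = 1343.
  i=7: a_7=1, p_7 = 1*41022 + 34241 = 75263, q_7 = 1*1343 + 1121 = 2464.
Check: 75263^2 - 933*2464^2 = 5664519169 - 5664519168 = 1, so (x, y) = (75263, 2464) solves the equation, and by the theorem it is the least positive solution.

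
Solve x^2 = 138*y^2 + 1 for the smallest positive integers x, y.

(x, y) = (47, 4)

First expand sqrt(138) as a continued fraction. With x_i = (sqrt(138) + m_i)/d_i and (m_0, d_0) = (0, 1): a_0 = floor(sqrt(138)) = 11, since 11^2 = 121 <= 138 < 144 = 12^2.
Iterate m_{i+1} = d_i*a_i - m_i, d_{i+1} = (138 - m_{i+1}^2)/d_i, a_{i+1} = floor((a_0 + m_{i+1})/d_{i+1}):
  m_1 = 1*11 - 0 = 11, d_1 = (138 - 11^2)/1 = 17/1 = 17, a_1 = floor((11 + 11)/17) = 1.
  m_2 = 17*1 - 11 = 6, d_2 = (138 - 6^2)/17 = 102/17 = 6, a_2 = floor((11 + 6)/6) = 2.
  m_3 = 6*2 - 6 = 6, d_3 = (138 - 6^2)/6 = 102/6 = 17, a_3 = floor((11 + 6)/17) = 1.
  m_4 = 17*1 - 6 = 11, d_4 = (138 - 11^2)/17 = 17/17 = 1, a_4 = floor((11 + 11)/1) = 22.
  m_5 = 1*22 - 11 = 11, d_5 = (138 - 11^2)/1 = 17/1 = 17: (m_5, d_5) = (m_1, d_1) = (11, 17), so from here the quotients repeat a_1, ..., a_4; the period length is 4.
So sqrt(138) = [11; (1, 2, 1, 22)] with period length k = 4.
k is even, so the fundamental solution of x^2 - 138y^2 = 1 is (p_{k-1}, q_{k-1}) = (p_3, q_3); compute convergents through index 3.
Convergents (p_i = a_i*p_{i-1} + p_{i-2}, q_i = a_i*q_{i-1} + q_{i-2} with p_{-2}=0, p_{-1}=1, q_{-2}=1, q_{-1}=0):
  i=0: a_0=11, p_0 = 11*1 + 0 = 11, q_0 = 11*0 + 1 = 1.
  i=1: a_1=1, p_1 = 1*11 + 1 = 12, q_1 = 1*1 + 0 = 1.
  i=2: a_2=2, p_2 = 2*12 + 11 = 35, q_2 = 2*1 + 1 = 3.
  i=3: a_3=1, p_3 = 1*35 + 12 = 47, q_3 = 1*3 + 1 = 4.
Check: 47^2 - 138*4^2 = 2209 - 2208 = 1, so (x, y) = (47, 4) solves the equation, and by the theorem it is the least positive solution.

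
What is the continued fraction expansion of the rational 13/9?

Run the Euclidean algorithm on 13 and 9; the successive quotients are the partial quotients a_0, a_1, ... (each step inverts the fractional part left over by the previous one):
  13 = 1*9 + 4, so a_0 = 1.
  9 = 2*4 + 1, so a_1 = 2.
  4 = 4*1 + 0, so a_2 = 4.
The remainder reaches 0 after 3 divisions, so the expansion has 3 partial quotients, read off in order.

[1; 2, 4]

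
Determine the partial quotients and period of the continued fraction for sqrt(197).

Write x_i = (sqrt(197) + m_i)/d_i with (m_0, d_0) = (0, 1). a_0 = floor(sqrt(197)) = 14, since 14^2 = 196 <= 197 < 225 = 15^2.
Iterate m_{i+1} = d_i*a_i - m_i, d_{i+1} = (197 - m_{i+1}^2)/d_i, a_{i+1} = floor((a_0 + m_{i+1})/d_{i+1}):
  m_1 = 1*14 - 0 = 14, d_1 = (197 - 14^2)/1 = 1/1 = 1, a_1 = floor((14 + 14)/1) = 28.
  m_2 = 1*28 - 14 = 14, d_2 = (197 - 14^2)/1 = 1/1 = 1: (m_2, d_2) = (m_1, d_1) = (14, 1), so from here the quotient a_1 repeats; the period length is 1.
Hence the expansion of sqrt(197) is a_0 = 14 followed by the repeating block 28 (period 1).

[14; (28)]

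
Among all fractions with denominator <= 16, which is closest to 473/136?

Expand x = 473/136 as a continued fraction with the Euclidean algorithm:
  473 = 3*136 + 65, so a_0 = 3.
  136 = 2*65 + 6, so a_1 = 2.
  65 = 10*6 + 5, so a_2 = 10.
  6 = 1*5 + 1, so a_3 = 1.
  5 = 5*1 + 0, so a_4 = 5.
so x = [3; 2, 10, 1, 5].
Convergents (p_i = a_i*p_{i-1} + p_{i-2}, q_i = a_i*q_{i-1} + q_{i-2} with p_{-2}=0, p_{-1}=1, q_{-2}=1, q_{-1}=0), until the denominator exceeds 16:
  i=0: a_0=3, p_0 = 3*1 + 0 = 3, q_0 = 3*0 + 1 = 1.
  i=1: a_1=2, p_1 = 2*3 + 1 = 7, q_1 = 2*1 + 0 = 2.
  i=2: a_2=10, p_2 = 10*7 + 3 = 73, q_2 = 10*2 + 1 = 21.
q_2 = 21 > 16, so the last convergent with denominator <= 16 is p_1/q_1 = 7/2.
The closest fraction with denominator <= 16 is either p_1/q_1 or the intermediate fraction (k*p_1 + p_0)/(k*q_1 + q_0) with the largest k >= 1 whose denominator stays <= 16; these approach x as k grows, and every other convergent or intermediate fraction in range is farther away.
Largest k: floor((16 - q_0)/q_1) = floor((16 - 1)/2) = 7.
That gives (7*7 + 3)/(7*2 + 1) = 52/15.
Compare the errors: |x - 7/2| = |473*2 - 7*136|/(136*2) = 6/272, and |x - 52/15| = |473*15 - 52*136|/(136*15) = 23/2040.
Cross-multiplying, 23*272 = 6256 < 12240 = 6*2040, so 23/2040 is smaller: the intermediate fraction 52/15 is closer to x than 7/2.

52/15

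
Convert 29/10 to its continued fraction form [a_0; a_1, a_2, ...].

Run the Euclidean algorithm on 29 and 10; the successive quotients are the partial quotients a_0, a_1, ... (each step inverts the fractional part left over by the previous one):
  29 = 2*10 + 9, so a_0 = 2.
  10 = 1*9 + 1, so a_1 = 1.
  9 = 9*1 + 0, so a_2 = 9.
The remainder reaches 0 after 3 divisions, so the expansion has 3 partial quotients, read off in order.

[2; 1, 9]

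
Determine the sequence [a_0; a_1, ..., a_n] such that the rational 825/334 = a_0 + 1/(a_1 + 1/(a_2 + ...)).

[2; 2, 7, 1, 5, 1, 2]

Run the Euclidean algorithm on 825 and 334; the successive quotients are the partial quotients a_0, a_1, ... (each step inverts the fractional part left over by the previous one):
  825 = 2*334 + 157, so a_0 = 2.
  334 = 2*157 + 20, so a_1 = 2.
  157 = 7*20 + 17, so a_2 = 7.
  20 = 1*17 + 3, so a_3 = 1.
  17 = 5*3 + 2, so a_4 = 5.
  3 = 1*2 + 1, so a_5 = 1.
  2 = 2*1 + 0, so a_6 = 2.
The remainder reaches 0 after 7 divisions, so the expansion has 7 partial quotients, read off in order.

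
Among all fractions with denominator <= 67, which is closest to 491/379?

57/44

Expand x = 491/379 as a continued fraction with the Euclidean algorithm:
  491 = 1*379 + 112, so a_0 = 1.
  379 = 3*112 + 43, so a_1 = 3.
  112 = 2*43 + 26, so a_2 = 2.
  43 = 1*26 + 17, so a_3 = 1.
  26 = 1*17 + 9, so a_4 = 1.
  17 = 1*9 + 8, so a_5 = 1.
  9 = 1*8 + 1, so a_6 = 1.
  8 = 8*1 + 0, so a_7 = 8.
so x = [1; 3, 2, 1, 1, 1, 1, 8].
Convergents (p_i = a_i*p_{i-1} + p_{i-2}, q_i = a_i*q_{i-1} + q_{i-2} with p_{-2}=0, p_{-1}=1, q_{-2}=1, q_{-1}=0), until the denominator exceeds 67:
  i=0: a_0=1, p_0 = 1*1 + 0 = 1, q_0 = 1*0 + 1 = 1.
  i=1: a_1=3, p_1 = 3*1 + 1 = 4, q_1 = 3*1 + 0 = 3.
  i=2: a_2=2, p_2 = 2*4 + 1 = 9, q_2 = 2*3 + 1 = 7.
  i=3: a_3=1, p_3 = 1*9 + 4 = 13, q_3 = 1*7 + 3 = 10.
  i=4: a_4=1, p_4 = 1*13 + 9 = 22, q_4 = 1*10 + 7 = 17.
  i=5: a_5=1, p_5 = 1*22 + 13 = 35, q_5 = 1*17 + 10 = 27.
  i=6: a_6=1, p_6 = 1*35 + 22 = 57, q_6 = 1*27 + 17 = 44.
  i=7: a_7=8, p_7 = 8*57 + 35 = 491, q_7 = 8*44 + 27 = 379.
q_7 = 379 > 67, so the last convergent with denominator <= 67 is p_6/q_6 = 57/44.
The closest fraction with denominator <= 67 is either p_6/q_6 or the intermediate fraction (k*p_6 + p_5)/(k*q_6 + q_5) with the largest k >= 1 whose denominator stays <= 67; these approach x as k grows, and every other convergent or intermediate fraction in range is farther away.
Largest k: floor((67 - q_5)/q_6) = floor((67 - 27)/44) = 0.
Since k = 0, no intermediate fraction beyond p_6/q_6 has denominator <= 67, so the convergent 57/44 is the closest (its error is |491*44 - 57*379|/(379*44) = 1/16676).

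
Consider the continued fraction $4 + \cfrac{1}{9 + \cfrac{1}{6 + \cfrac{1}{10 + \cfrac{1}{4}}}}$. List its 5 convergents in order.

Using the convergent recurrence p_i = a_i*p_{i-1} + p_{i-2}, q_i = a_i*q_{i-1} + q_{i-2} with p_{-2}=0, p_{-1}=1, q_{-2}=1, q_{-1}=0:
  i=0: a_0=4, p_0 = 4*1 + 0 = 4, q_0 = 4*0 + 1 = 1.
  i=1: a_1=9, p_1 = 9*4 + 1 = 37, q_1 = 9*1 + 0 = 9.
  i=2: a_2=6, p_2 = 6*37 + 4 = 226, q_2 = 6*9 + 1 = 55.
  i=3: a_3=10, p_3 = 10*226 + 37 = 2297, q_3 = 10*55 + 9 = 559.
  i=4: a_4=4, p_4 = 4*2297 + 226 = 9414, q_4 = 4*559 + 55 = 2291.

4/1, 37/9, 226/55, 2297/559, 9414/2291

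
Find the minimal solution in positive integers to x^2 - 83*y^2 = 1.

First expand sqrt(83) as a continued fraction. With x_i = (sqrt(83) + m_i)/d_i and (m_0, d_0) = (0, 1): a_0 = floor(sqrt(83)) = 9, since 9^2 = 81 <= 83 < 100 = 10^2.
Iterate m_{i+1} = d_i*a_i - m_i, d_{i+1} = (83 - m_{i+1}^2)/d_i, a_{i+1} = floor((a_0 + m_{i+1})/d_{i+1}):
  m_1 = 1*9 - 0 = 9, d_1 = (83 - 9^2)/1 = 2/1 = 2, a_1 = floor((9 + 9)/2) = 9.
  m_2 = 2*9 - 9 = 9, d_2 = (83 - 9^2)/2 = 2/2 = 1, a_2 = floor((9 + 9)/1) = 18.
  m_3 = 1*18 - 9 = 9, d_3 = (83 - 9^2)/1 = 2/1 = 2: (m_3, d_3) = (m_1, d_1) = (9, 2), so from here the quotients repeat a_1, a_2; the period length is 2.
So sqrt(83) = [9; (9, 18)] with period length k = 2.
k is even, so the fundamental solution of x^2 - 83y^2 = 1 is (p_{k-1}, q_{k-1}) = (p_1, q_1); compute convergents through index 1.
Convergents (p_i = a_i*p_{i-1} + p_{i-2}, q_i = a_i*q_{i-1} + q_{i-2} with p_{-2}=0, p_{-1}=1, q_{-2}=1, q_{-1}=0):
  i=0: a_0=9, p_0 = 9*1 + 0 = 9, q_0 = 9*0 + 1 = 1.
  i=1: a_1=9, p_1 = 9*9 + 1 = 82, q_1 = 9*1 + 0 = 9.
Check: 82^2 - 83*9^2 = 6724 - 6723 = 1, so (x, y) = (82, 9) solves the equation, and by the theorem it is the least positive solution.

(x, y) = (82, 9)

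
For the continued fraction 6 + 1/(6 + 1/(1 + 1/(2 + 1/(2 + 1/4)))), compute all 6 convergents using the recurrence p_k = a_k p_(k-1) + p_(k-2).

Using the convergent recurrence p_i = a_i*p_{i-1} + p_{i-2}, q_i = a_i*q_{i-1} + q_{i-2} with p_{-2}=0, p_{-1}=1, q_{-2}=1, q_{-1}=0:
  i=0: a_0=6, p_0 = 6*1 + 0 = 6, q_0 = 6*0 + 1 = 1.
  i=1: a_1=6, p_1 = 6*6 + 1 = 37, q_1 = 6*1 + 0 = 6.
  i=2: a_2=1, p_2 = 1*37 + 6 = 43, q_2 = 1*6 + 1 = 7.
  i=3: a_3=2, p_3 = 2*43 + 37 = 123, q_3 = 2*7 + 6 = 20.
  i=4: a_4=2, p_4 = 2*123 + 43 = 289, q_4 = 2*20 + 7 = 47.
  i=5: a_5=4, p_5 = 4*289 + 123 = 1279, q_5 = 4*47 + 20 = 208.

6/1, 37/6, 43/7, 123/20, 289/47, 1279/208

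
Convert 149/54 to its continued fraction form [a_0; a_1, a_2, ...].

Run the Euclidean algorithm on 149 and 54; the successive quotients are the partial quotients a_0, a_1, ... (each step inverts the fractional part left over by the previous one):
  149 = 2*54 + 41, so a_0 = 2.
  54 = 1*41 + 13, so a_1 = 1.
  41 = 3*13 + 2, so a_2 = 3.
  13 = 6*2 + 1, so a_3 = 6.
  2 = 2*1 + 0, so a_4 = 2.
The remainder reaches 0 after 5 divisions, so the expansion has 5 partial quotients, read off in order.

[2; 1, 3, 6, 2]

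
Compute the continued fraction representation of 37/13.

Run the Euclidean algorithm on 37 and 13; the successive quotients are the partial quotients a_0, a_1, ... (each step inverts the fractional part left over by the previous one):
  37 = 2*13 + 11, so a_0 = 2.
  13 = 1*11 + 2, so a_1 = 1.
  11 = 5*2 + 1, so a_2 = 5.
  2 = 2*1 + 0, so a_3 = 2.
The remainder reaches 0 after 4 divisions, so the expansion has 4 partial quotients, read off in order.

[2; 1, 5, 2]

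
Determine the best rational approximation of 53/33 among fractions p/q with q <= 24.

Expand x = 53/33 as a continued fraction with the Euclidean algorithm:
  53 = 1*33 + 20, so a_0 = 1.
  33 = 1*20 + 13, so a_1 = 1.
  20 = 1*13 + 7, so a_2 = 1.
  13 = 1*7 + 6, so a_3 = 1.
  7 = 1*6 + 1, so a_4 = 1.
  6 = 6*1 + 0, so a_5 = 6.
so x = [1; 1, 1, 1, 1, 6].
Convergents (p_i = a_i*p_{i-1} + p_{i-2}, q_i = a_i*q_{i-1} + q_{i-2} with p_{-2}=0, p_{-1}=1, q_{-2}=1, q_{-1}=0), until the denominator exceeds 24:
  i=0: a_0=1, p_0 = 1*1 + 0 = 1, q_0 = 1*0 + 1 = 1.
  i=1: a_1=1, p_1 = 1*1 + 1 = 2, q_1 = 1*1 + 0 = 1.
  i=2: a_2=1, p_2 = 1*2 + 1 = 3, q_2 = 1*1 + 1 = 2.
  i=3: a_3=1, p_3 = 1*3 + 2 = 5, q_3 = 1*2 + 1 = 3.
  i=4: a_4=1, p_4 = 1*5 + 3 = 8, q_4 = 1*3 + 2 = 5.
  i=5: a_5=6, p_5 = 6*8 + 5 = 53, q_5 = 6*5 + 3 = 33.
q_5 = 33 > 24, so the last convergent with denominator <= 24 is p_4/q_4 = 8/5.
The closest fraction with denominator <= 24 is either p_4/q_4 or the intermediate fraction (k*p_4 + p_3)/(k*q_4 + q_3) with the largest k >= 1 whose denominator stays <= 24; these approach x as k grows, and every other convergent or intermediate fraction in range is farther away.
Largest k: floor((24 - q_3)/q_4) = floor((24 - 3)/5) = 4.
That gives (4*8 + 5)/(4*5 + 3) = 37/23.
Compare the errors: |x - 8/5| = |53*5 - 8*33|/(33*5) = 1/165, and |x - 37/23| = |53*23 - 37*33|/(33*23) = 2/759.
Cross-multiplying, 2*165 = 330 < 759 = 1*759, so 2/759 is smaller: the intermediate fraction 37/23 is closer to x than 8/5.

37/23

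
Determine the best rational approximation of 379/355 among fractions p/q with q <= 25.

Expand x = 379/355 as a continued fraction with the Euclidean algorithm:
  379 = 1*355 + 24, so a_0 = 1.
  355 = 14*24 + 19, so a_1 = 14.
  24 = 1*19 + 5, so a_2 = 1.
  19 = 3*5 + 4, so a_3 = 3.
  5 = 1*4 + 1, so a_4 = 1.
  4 = 4*1 + 0, so a_5 = 4.
so x = [1; 14, 1, 3, 1, 4].
Convergents (p_i = a_i*p_{i-1} + p_{i-2}, q_i = a_i*q_{i-1} + q_{i-2} with p_{-2}=0, p_{-1}=1, q_{-2}=1, q_{-1}=0), until the denominator exceeds 25:
  i=0: a_0=1, p_0 = 1*1 + 0 = 1, q_0 = 1*0 + 1 = 1.
  i=1: a_1=14, p_1 = 14*1 + 1 = 15, q_1 = 14*1 + 0 = 14.
  i=2: a_2=1, p_2 = 1*15 + 1 = 16, q_2 = 1*14 + 1 = 15.
  i=3: a_3=3, p_3 = 3*16 + 15 = 63, q_3 = 3*15 + 14 = 59.
q_3 = 59 > 25, so the last convergent with denominator <= 25 is p_2/q_2 = 16/15.
The closest fraction with denominator <= 25 is either p_2/q_2 or the intermediate fraction (k*p_2 + p_1)/(k*q_2 + q_1) with the largest k >= 1 whose denominator stays <= 25; these approach x as k grows, and every other convergent or intermediate fraction in range is farther away.
Largest k: floor((25 - q_1)/q_2) = floor((25 - 14)/15) = 0.
Since k = 0, no intermediate fraction beyond p_2/q_2 has denominator <= 25, so the convergent 16/15 is the closest (its error is |379*15 - 16*355|/(355*15) = 5/5325).

16/15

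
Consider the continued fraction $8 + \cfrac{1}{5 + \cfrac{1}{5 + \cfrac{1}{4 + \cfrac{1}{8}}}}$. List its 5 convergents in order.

Using the convergent recurrence p_i = a_i*p_{i-1} + p_{i-2}, q_i = a_i*q_{i-1} + q_{i-2} with p_{-2}=0, p_{-1}=1, q_{-2}=1, q_{-1}=0:
  i=0: a_0=8, p_0 = 8*1 + 0 = 8, q_0 = 8*0 + 1 = 1.
  i=1: a_1=5, p_1 = 5*8 + 1 = 41, q_1 = 5*1 + 0 = 5.
  i=2: a_2=5, p_2 = 5*41 + 8 = 213, q_2 = 5*5 + 1 = 26.
  i=3: a_3=4, p_3 = 4*213 + 41 = 893, q_3 = 4*26 + 5 = 109.
  i=4: a_4=8, p_4 = 8*893 + 213 = 7357, q_4 = 8*109 + 26 = 898.

8/1, 41/5, 213/26, 893/109, 7357/898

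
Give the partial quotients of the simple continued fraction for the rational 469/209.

Run the Euclidean algorithm on 469 and 209; the successive quotients are the partial quotients a_0, a_1, ... (each step inverts the fractional part left over by the previous one):
  469 = 2*209 + 51, so a_0 = 2.
  209 = 4*51 + 5, so a_1 = 4.
  51 = 10*5 + 1, so a_2 = 10.
  5 = 5*1 + 0, so a_3 = 5.
The remainder reaches 0 after 4 divisions, so the expansion has 4 partial quotients, read off in order.

[2; 4, 10, 5]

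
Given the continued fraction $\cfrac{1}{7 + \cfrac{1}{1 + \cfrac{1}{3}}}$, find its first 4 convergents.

Using the convergent recurrence p_i = a_i*p_{i-1} + p_{i-2}, q_i = a_i*q_{i-1} + q_{i-2} with p_{-2}=0, p_{-1}=1, q_{-2}=1, q_{-1}=0:
  i=0: a_0=0, p_0 = 0*1 + 0 = 0, q_0 = 0*0 + 1 = 1.
  i=1: a_1=7, p_1 = 7*0 + 1 = 1, q_1 = 7*1 + 0 = 7.
  i=2: a_2=1, p_2 = 1*1 + 0 = 1, q_2 = 1*7 + 1 = 8.
  i=3: a_3=3, p_3 = 3*1 + 1 = 4, q_3 = 3*8 + 7 = 31.

0/1, 1/7, 1/8, 4/31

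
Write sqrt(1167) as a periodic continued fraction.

Write x_i = (sqrt(1167) + m_i)/d_i with (m_0, d_0) = (0, 1). a_0 = floor(sqrt(1167)) = 34, since 34^2 = 1156 <= 1167 < 1225 = 35^2.
Iterate m_{i+1} = d_i*a_i - m_i, d_{i+1} = (1167 - m_{i+1}^2)/d_i, a_{i+1} = floor((a_0 + m_{i+1})/d_{i+1}):
  m_1 = 1*34 - 0 = 34, d_1 = (1167 - 34^2)/1 = 11/1 = 11, a_1 = floor((34 + 34)/11) = 6.
  m_2 = 11*6 - 34 = 32, d_2 = (1167 - 32^2)/11 = 143/11 = 13, a_2 = floor((34 + 32)/13) = 5.
  m_3 = 13*5 - 32 = 33, d_3 = (1167 - 33^2)/13 = 78/13 = 6, a_3 = floor((34 + 33)/6) = 11.
  m_4 = 6*11 - 33 = 33, d_4 = (1167 - 33^2)/6 = 78/6 = 13, a_4 = floor((34 + 33)/13) = 5.
  m_5 = 13*5 - 33 = 32, d_5 = (1167 - 32^2)/13 = 143/13 = 11, a_5 = floor((34 + 32)/11) = 6.
  m_6 = 11*6 - 32 = 34, d_6 = (1167 - 34^2)/11 = 11/11 = 1, a_6 = floor((34 + 34)/1) = 68.
  m_7 = 1*68 - 34 = 34, d_7 = (1167 - 34^2)/1 = 11/1 = 11: (m_7, d_7) = (m_1, d_1) = (34, 11), so from here the quotients repeat a_1, ..., a_6; the period length is 6.
Hence the expansion of sqrt(1167) is a_0 = 34 followed by the repeating block 6, 5, 11, 5, 6, 68 (period 6).

[34; (6, 5, 11, 5, 6, 68)]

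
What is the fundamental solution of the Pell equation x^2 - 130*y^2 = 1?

First expand sqrt(130) as a continued fraction. With x_i = (sqrt(130) + m_i)/d_i and (m_0, d_0) = (0, 1): a_0 = floor(sqrt(130)) = 11, since 11^2 = 121 <= 130 < 144 = 12^2.
Iterate m_{i+1} = d_i*a_i - m_i, d_{i+1} = (130 - m_{i+1}^2)/d_i, a_{i+1} = floor((a_0 + m_{i+1})/d_{i+1}):
  m_1 = 1*11 - 0 = 11, d_1 = (130 - 11^2)/1 = 9/1 = 9, a_1 = floor((11 + 11)/9) = 2.
  m_2 = 9*2 - 11 = 7, d_2 = (130 - 7^2)/9 = 81/9 = 9, a_2 = floor((11 + 7)/9) = 2.
  m_3 = 9*2 - 7 = 11, d_3 = (130 - 11^2)/9 = 9/9 = 1, a_3 = floor((11 + 11)/1) = 22.
  m_4 = 1*22 - 11 = 11, d_4 = (130 - 11^2)/1 = 9/1 = 9: (m_4, d_4) = (m_1, d_1) = (11, 9), so from here the quotients repeat a_1, ..., a_3; the period length is 3.
So sqrt(130) = [11; (2, 2, 22)] with period length k = 3.
k is odd, so (p_{k-1}, q_{k-1}) only solves x^2 - 130y^2 = -1 and the fundamental solution of x^2 - 130y^2 = 1 is (p_{2k-1}, q_{2k-1}) = (p_5, q_5); compute convergents through index 5, running through the period twice.
Convergents (p_i = a_i*p_{i-1} + p_{i-2}, q_i = a_i*q_{i-1} + q_{i-2} with p_{-2}=0, p_{-1}=1, q_{-2}=1, q_{-1}=0):
  i=0: a_0=11, p_0 = 11*1 + 0 = 11, q_0 = 11*0 + 1 = 1.
  i=1: a_1=2, p_1 = 2*11 + 1 = 23, q_1 = 2*1 + 0 = 2.
  i=2: a_2=2, p_2 = 2*23 + 11 = 57, q_2 = 2*2 + 1 = 5.
  i=3: a_3=22, p_3 = 22*57 + 23 = 1277, q_3 = 22*5 + 2 = 112.
  i=4: a_4=2, p_4 = 2*1277 + 57 = 2611, q_4 = 2*112 + 5 = 229.
  i=5: a_5=2, p_5 = 2*2611 + 1277 = 6499, q_5 = 2*229 + 112 = 570.
Indeed p_2^2 - 130*q_2^2 = 3249 - 3250 = -1, not +1.
Check: 6499^2 - 130*570^2 = 42237001 - 42237000 = 1, so (x, y) = (6499, 570) solves the equation, and by the theorem it is the least positive solution.

(x, y) = (6499, 570)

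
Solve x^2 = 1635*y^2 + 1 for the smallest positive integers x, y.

(x, y) = (115321, 2852)

First expand sqrt(1635) as a continued fraction. With x_i = (sqrt(1635) + m_i)/d_i and (m_0, d_0) = (0, 1): a_0 = floor(sqrt(1635)) = 40, since 40^2 = 1600 <= 1635 < 1681 = 41^2.
Iterate m_{i+1} = d_i*a_i - m_i, d_{i+1} = (1635 - m_{i+1}^2)/d_i, a_{i+1} = floor((a_0 + m_{i+1})/d_{i+1}):
  m_1 = 1*40 - 0 = 40, d_1 = (1635 - 40^2)/1 = 35/1 = 35, a_1 = floor((40 + 40)/35) = 2.
  m_2 = 35*2 - 40 = 30, d_2 = (1635 - 30^2)/35 = 735/35 = 21, a_2 = floor((40 + 30)/21) = 3.
  m_3 = 21*3 - 30 = 33, d_3 = (1635 - 33^2)/21 = 546/21 = 26, a_3 = floor((40 + 33)/26) = 2.
  m_4 = 26*2 - 33 = 19, d_4 = (1635 - 19^2)/26 = 1274/26 = 49, a_4 = floor((40 + 19)/49) = 1.
  m_5 = 49*1 - 19 = 30, d_5 = (1635 - 30^2)/49 = 735/49 = 15, a_5 = floor((40 + 30)/15) = 4.
  m_6 = 15*4 - 30 = 30, d_6 = (1635 - 30^2)/15 = 735/15 = 49, a_6 = floor((40 + 30)/49) = 1.
  m_7 = 49*1 - 30 = 19, d_7 = (1635 - 19^2)/49 = 1274/49 = 26, a_7 = floor((40 + 19)/26) = 2.
  m_8 = 26*2 - 19 = 33, d_8 = (1635 - 33^2)/26 = 546/26 = 21, a_8 = floor((40 + 33)/21) = 3.
  m_9 = 21*3 - 33 = 30, d_9 = (1635 - 30^2)/21 = 735/21 = 35, a_9 = floor((40 + 30)/35) = 2.
  m_10 = 35*2 - 30 = 40, d_10 = (1635 - 40^2)/35 = 35/35 = 1, a_10 = floor((40 + 40)/1) = 80.
  m_11 = 1*80 - 40 = 40, d_11 = (1635 - 40^2)/1 = 35/1 = 35: (m_11, d_11) = (m_1, d_1) = (40, 35), so from here the quotients repeat a_1, ..., a_10; the period length is 10.
So sqrt(1635) = [40; (2, 3, 2, 1, 4, 1, 2, 3, 2, 80)] with period length k = 10.
k is even, so the fundamental solution of x^2 - 1635y^2 = 1 is (p_{k-1}, q_{k-1}) = (p_9, q_9); compute convergents through index 9.
Convergents (p_i = a_i*p_{i-1} + p_{i-2}, q_i = a_i*q_{i-1} + q_{i-2} with p_{-2}=0, p_{-1}=1, q_{-2}=1, q_{-1}=0):
  i=0: a_0=40, p_0 = 40*1 + 0 = 40, q_0 = 40*0 + 1 = 1.
  i=1: a_1=2, p_1 = 2*40 + 1 = 81, q_1 = 2*1 + 0 = 2.
  i=2: a_2=3, p_2 = 3*81 + 40 = 283, q_2 = 3*2 + 1 = 7.
  i=3: a_3=2, p_3 = 2*283 + 81 = 647, q_3 = 2*7 + 2 = 16.
  i=4: a_4=1, p_4 = 1*647 + 283 = 930, q_4 = 1*16 + 7 = 23.
  i=5: a_5=4, p_5 = 4*930 + 647 = 4367, q_5 = 4*23 + 16 = 108.
  i=6: a_6=1, p_6 = 1*4367 + 930 = 5297, q_6 = 1*108 + 23 = 131.
  i=7: a_7=2, p_7 = 2*5297 + 4367 = 14961, q_7 = 2*131 + 108 = 370.
  i=8: a_8=3, p_8 = 3*14961 + 5297 = 50180, q_8 = 3*370 + 131 = 1241.
  i=9: a_9=2, p_9 = 2*50180 + 14961 = 115321, q_9 = 2*1241 + 370 = 2852.
Check: 115321^2 - 1635*2852^2 = 13298933041 - 13298933040 = 1, so (x, y) = (115321, 2852) solves the equation, and by the theorem it is the least positive solution.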